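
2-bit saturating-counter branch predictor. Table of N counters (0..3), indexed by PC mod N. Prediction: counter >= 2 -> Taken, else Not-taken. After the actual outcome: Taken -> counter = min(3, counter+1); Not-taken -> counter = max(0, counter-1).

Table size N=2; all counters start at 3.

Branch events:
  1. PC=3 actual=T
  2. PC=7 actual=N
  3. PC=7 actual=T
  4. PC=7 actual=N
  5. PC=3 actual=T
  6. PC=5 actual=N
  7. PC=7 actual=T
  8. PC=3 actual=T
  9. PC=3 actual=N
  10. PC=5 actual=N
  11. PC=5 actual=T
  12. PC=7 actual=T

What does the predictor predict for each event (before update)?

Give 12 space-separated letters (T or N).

Answer: T T T T T T T T T T N T

Derivation:
Ev 1: PC=3 idx=1 pred=T actual=T -> ctr[1]=3
Ev 2: PC=7 idx=1 pred=T actual=N -> ctr[1]=2
Ev 3: PC=7 idx=1 pred=T actual=T -> ctr[1]=3
Ev 4: PC=7 idx=1 pred=T actual=N -> ctr[1]=2
Ev 5: PC=3 idx=1 pred=T actual=T -> ctr[1]=3
Ev 6: PC=5 idx=1 pred=T actual=N -> ctr[1]=2
Ev 7: PC=7 idx=1 pred=T actual=T -> ctr[1]=3
Ev 8: PC=3 idx=1 pred=T actual=T -> ctr[1]=3
Ev 9: PC=3 idx=1 pred=T actual=N -> ctr[1]=2
Ev 10: PC=5 idx=1 pred=T actual=N -> ctr[1]=1
Ev 11: PC=5 idx=1 pred=N actual=T -> ctr[1]=2
Ev 12: PC=7 idx=1 pred=T actual=T -> ctr[1]=3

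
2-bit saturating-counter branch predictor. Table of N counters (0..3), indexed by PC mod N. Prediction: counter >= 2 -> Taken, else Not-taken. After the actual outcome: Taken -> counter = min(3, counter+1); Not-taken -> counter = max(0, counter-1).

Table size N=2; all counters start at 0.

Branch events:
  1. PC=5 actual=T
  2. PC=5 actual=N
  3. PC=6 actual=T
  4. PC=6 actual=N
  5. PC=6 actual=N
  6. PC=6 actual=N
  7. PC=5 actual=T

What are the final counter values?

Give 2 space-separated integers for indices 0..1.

Answer: 0 1

Derivation:
Ev 1: PC=5 idx=1 pred=N actual=T -> ctr[1]=1
Ev 2: PC=5 idx=1 pred=N actual=N -> ctr[1]=0
Ev 3: PC=6 idx=0 pred=N actual=T -> ctr[0]=1
Ev 4: PC=6 idx=0 pred=N actual=N -> ctr[0]=0
Ev 5: PC=6 idx=0 pred=N actual=N -> ctr[0]=0
Ev 6: PC=6 idx=0 pred=N actual=N -> ctr[0]=0
Ev 7: PC=5 idx=1 pred=N actual=T -> ctr[1]=1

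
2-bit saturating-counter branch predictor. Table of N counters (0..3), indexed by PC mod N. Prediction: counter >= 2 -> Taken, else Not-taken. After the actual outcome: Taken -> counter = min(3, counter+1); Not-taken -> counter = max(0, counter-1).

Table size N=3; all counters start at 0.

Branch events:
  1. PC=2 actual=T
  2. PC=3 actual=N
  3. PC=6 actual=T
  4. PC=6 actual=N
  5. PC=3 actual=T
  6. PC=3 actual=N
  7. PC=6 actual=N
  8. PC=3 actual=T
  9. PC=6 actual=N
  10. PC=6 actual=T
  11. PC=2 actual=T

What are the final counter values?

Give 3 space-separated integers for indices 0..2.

Ev 1: PC=2 idx=2 pred=N actual=T -> ctr[2]=1
Ev 2: PC=3 idx=0 pred=N actual=N -> ctr[0]=0
Ev 3: PC=6 idx=0 pred=N actual=T -> ctr[0]=1
Ev 4: PC=6 idx=0 pred=N actual=N -> ctr[0]=0
Ev 5: PC=3 idx=0 pred=N actual=T -> ctr[0]=1
Ev 6: PC=3 idx=0 pred=N actual=N -> ctr[0]=0
Ev 7: PC=6 idx=0 pred=N actual=N -> ctr[0]=0
Ev 8: PC=3 idx=0 pred=N actual=T -> ctr[0]=1
Ev 9: PC=6 idx=0 pred=N actual=N -> ctr[0]=0
Ev 10: PC=6 idx=0 pred=N actual=T -> ctr[0]=1
Ev 11: PC=2 idx=2 pred=N actual=T -> ctr[2]=2

Answer: 1 0 2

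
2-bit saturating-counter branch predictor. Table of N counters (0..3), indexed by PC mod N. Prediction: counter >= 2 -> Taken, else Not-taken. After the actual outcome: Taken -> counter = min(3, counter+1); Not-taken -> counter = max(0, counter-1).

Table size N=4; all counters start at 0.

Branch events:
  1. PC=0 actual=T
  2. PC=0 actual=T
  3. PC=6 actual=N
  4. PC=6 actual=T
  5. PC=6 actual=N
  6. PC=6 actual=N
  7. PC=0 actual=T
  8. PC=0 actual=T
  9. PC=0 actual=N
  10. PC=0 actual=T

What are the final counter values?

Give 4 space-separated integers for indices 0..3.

Ev 1: PC=0 idx=0 pred=N actual=T -> ctr[0]=1
Ev 2: PC=0 idx=0 pred=N actual=T -> ctr[0]=2
Ev 3: PC=6 idx=2 pred=N actual=N -> ctr[2]=0
Ev 4: PC=6 idx=2 pred=N actual=T -> ctr[2]=1
Ev 5: PC=6 idx=2 pred=N actual=N -> ctr[2]=0
Ev 6: PC=6 idx=2 pred=N actual=N -> ctr[2]=0
Ev 7: PC=0 idx=0 pred=T actual=T -> ctr[0]=3
Ev 8: PC=0 idx=0 pred=T actual=T -> ctr[0]=3
Ev 9: PC=0 idx=0 pred=T actual=N -> ctr[0]=2
Ev 10: PC=0 idx=0 pred=T actual=T -> ctr[0]=3

Answer: 3 0 0 0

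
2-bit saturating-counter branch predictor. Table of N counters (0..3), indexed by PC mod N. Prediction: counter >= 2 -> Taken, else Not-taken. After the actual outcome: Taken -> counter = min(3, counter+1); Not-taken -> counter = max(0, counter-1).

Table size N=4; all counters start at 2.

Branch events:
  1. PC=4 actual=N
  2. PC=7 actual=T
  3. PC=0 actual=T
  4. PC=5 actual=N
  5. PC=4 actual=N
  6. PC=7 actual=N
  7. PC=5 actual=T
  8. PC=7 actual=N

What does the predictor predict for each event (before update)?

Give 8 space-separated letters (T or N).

Answer: T T N T T T N T

Derivation:
Ev 1: PC=4 idx=0 pred=T actual=N -> ctr[0]=1
Ev 2: PC=7 idx=3 pred=T actual=T -> ctr[3]=3
Ev 3: PC=0 idx=0 pred=N actual=T -> ctr[0]=2
Ev 4: PC=5 idx=1 pred=T actual=N -> ctr[1]=1
Ev 5: PC=4 idx=0 pred=T actual=N -> ctr[0]=1
Ev 6: PC=7 idx=3 pred=T actual=N -> ctr[3]=2
Ev 7: PC=5 idx=1 pred=N actual=T -> ctr[1]=2
Ev 8: PC=7 idx=3 pred=T actual=N -> ctr[3]=1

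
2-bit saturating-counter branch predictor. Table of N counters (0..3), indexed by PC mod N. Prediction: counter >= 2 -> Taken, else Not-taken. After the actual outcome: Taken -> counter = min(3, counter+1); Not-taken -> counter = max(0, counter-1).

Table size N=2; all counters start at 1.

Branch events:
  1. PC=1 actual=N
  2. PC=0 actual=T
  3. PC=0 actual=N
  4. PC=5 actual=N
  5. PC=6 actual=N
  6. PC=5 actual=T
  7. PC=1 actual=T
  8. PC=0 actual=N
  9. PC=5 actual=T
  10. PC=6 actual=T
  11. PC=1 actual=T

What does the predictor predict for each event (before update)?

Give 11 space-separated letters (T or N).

Ev 1: PC=1 idx=1 pred=N actual=N -> ctr[1]=0
Ev 2: PC=0 idx=0 pred=N actual=T -> ctr[0]=2
Ev 3: PC=0 idx=0 pred=T actual=N -> ctr[0]=1
Ev 4: PC=5 idx=1 pred=N actual=N -> ctr[1]=0
Ev 5: PC=6 idx=0 pred=N actual=N -> ctr[0]=0
Ev 6: PC=5 idx=1 pred=N actual=T -> ctr[1]=1
Ev 7: PC=1 idx=1 pred=N actual=T -> ctr[1]=2
Ev 8: PC=0 idx=0 pred=N actual=N -> ctr[0]=0
Ev 9: PC=5 idx=1 pred=T actual=T -> ctr[1]=3
Ev 10: PC=6 idx=0 pred=N actual=T -> ctr[0]=1
Ev 11: PC=1 idx=1 pred=T actual=T -> ctr[1]=3

Answer: N N T N N N N N T N T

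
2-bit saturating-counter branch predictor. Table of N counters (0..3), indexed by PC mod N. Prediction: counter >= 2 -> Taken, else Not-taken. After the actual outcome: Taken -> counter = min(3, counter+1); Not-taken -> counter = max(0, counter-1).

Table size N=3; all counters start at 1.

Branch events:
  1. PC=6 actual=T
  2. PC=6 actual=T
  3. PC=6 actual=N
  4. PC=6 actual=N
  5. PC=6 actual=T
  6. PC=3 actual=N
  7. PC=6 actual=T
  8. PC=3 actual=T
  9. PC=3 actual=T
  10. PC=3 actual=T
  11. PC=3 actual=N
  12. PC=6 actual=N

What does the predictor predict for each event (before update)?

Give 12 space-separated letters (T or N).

Ev 1: PC=6 idx=0 pred=N actual=T -> ctr[0]=2
Ev 2: PC=6 idx=0 pred=T actual=T -> ctr[0]=3
Ev 3: PC=6 idx=0 pred=T actual=N -> ctr[0]=2
Ev 4: PC=6 idx=0 pred=T actual=N -> ctr[0]=1
Ev 5: PC=6 idx=0 pred=N actual=T -> ctr[0]=2
Ev 6: PC=3 idx=0 pred=T actual=N -> ctr[0]=1
Ev 7: PC=6 idx=0 pred=N actual=T -> ctr[0]=2
Ev 8: PC=3 idx=0 pred=T actual=T -> ctr[0]=3
Ev 9: PC=3 idx=0 pred=T actual=T -> ctr[0]=3
Ev 10: PC=3 idx=0 pred=T actual=T -> ctr[0]=3
Ev 11: PC=3 idx=0 pred=T actual=N -> ctr[0]=2
Ev 12: PC=6 idx=0 pred=T actual=N -> ctr[0]=1

Answer: N T T T N T N T T T T T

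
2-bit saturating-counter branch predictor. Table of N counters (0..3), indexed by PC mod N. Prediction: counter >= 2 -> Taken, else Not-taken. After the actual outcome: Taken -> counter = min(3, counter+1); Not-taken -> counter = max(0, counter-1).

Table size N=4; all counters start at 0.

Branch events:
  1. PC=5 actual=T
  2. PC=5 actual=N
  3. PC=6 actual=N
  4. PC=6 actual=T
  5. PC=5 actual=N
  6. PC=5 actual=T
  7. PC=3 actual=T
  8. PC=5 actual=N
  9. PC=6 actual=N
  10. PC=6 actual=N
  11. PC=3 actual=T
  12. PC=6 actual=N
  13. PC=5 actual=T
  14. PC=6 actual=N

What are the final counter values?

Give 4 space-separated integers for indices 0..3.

Ev 1: PC=5 idx=1 pred=N actual=T -> ctr[1]=1
Ev 2: PC=5 idx=1 pred=N actual=N -> ctr[1]=0
Ev 3: PC=6 idx=2 pred=N actual=N -> ctr[2]=0
Ev 4: PC=6 idx=2 pred=N actual=T -> ctr[2]=1
Ev 5: PC=5 idx=1 pred=N actual=N -> ctr[1]=0
Ev 6: PC=5 idx=1 pred=N actual=T -> ctr[1]=1
Ev 7: PC=3 idx=3 pred=N actual=T -> ctr[3]=1
Ev 8: PC=5 idx=1 pred=N actual=N -> ctr[1]=0
Ev 9: PC=6 idx=2 pred=N actual=N -> ctr[2]=0
Ev 10: PC=6 idx=2 pred=N actual=N -> ctr[2]=0
Ev 11: PC=3 idx=3 pred=N actual=T -> ctr[3]=2
Ev 12: PC=6 idx=2 pred=N actual=N -> ctr[2]=0
Ev 13: PC=5 idx=1 pred=N actual=T -> ctr[1]=1
Ev 14: PC=6 idx=2 pred=N actual=N -> ctr[2]=0

Answer: 0 1 0 2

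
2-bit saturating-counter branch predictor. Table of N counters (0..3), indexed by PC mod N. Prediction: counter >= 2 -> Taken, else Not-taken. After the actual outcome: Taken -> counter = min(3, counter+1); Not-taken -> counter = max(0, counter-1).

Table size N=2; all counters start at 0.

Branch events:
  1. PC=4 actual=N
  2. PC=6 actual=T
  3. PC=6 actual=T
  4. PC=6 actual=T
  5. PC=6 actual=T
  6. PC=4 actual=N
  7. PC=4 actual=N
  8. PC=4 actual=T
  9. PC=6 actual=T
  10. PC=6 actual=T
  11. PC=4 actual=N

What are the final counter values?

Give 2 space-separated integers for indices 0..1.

Ev 1: PC=4 idx=0 pred=N actual=N -> ctr[0]=0
Ev 2: PC=6 idx=0 pred=N actual=T -> ctr[0]=1
Ev 3: PC=6 idx=0 pred=N actual=T -> ctr[0]=2
Ev 4: PC=6 idx=0 pred=T actual=T -> ctr[0]=3
Ev 5: PC=6 idx=0 pred=T actual=T -> ctr[0]=3
Ev 6: PC=4 idx=0 pred=T actual=N -> ctr[0]=2
Ev 7: PC=4 idx=0 pred=T actual=N -> ctr[0]=1
Ev 8: PC=4 idx=0 pred=N actual=T -> ctr[0]=2
Ev 9: PC=6 idx=0 pred=T actual=T -> ctr[0]=3
Ev 10: PC=6 idx=0 pred=T actual=T -> ctr[0]=3
Ev 11: PC=4 idx=0 pred=T actual=N -> ctr[0]=2

Answer: 2 0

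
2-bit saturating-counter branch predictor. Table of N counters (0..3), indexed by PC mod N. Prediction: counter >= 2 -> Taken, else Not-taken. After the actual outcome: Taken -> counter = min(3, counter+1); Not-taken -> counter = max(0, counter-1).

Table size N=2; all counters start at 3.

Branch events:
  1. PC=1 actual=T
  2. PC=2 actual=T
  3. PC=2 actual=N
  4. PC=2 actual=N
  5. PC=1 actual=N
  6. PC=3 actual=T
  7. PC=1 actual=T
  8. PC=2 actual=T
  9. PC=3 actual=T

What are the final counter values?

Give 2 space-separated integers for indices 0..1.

Ev 1: PC=1 idx=1 pred=T actual=T -> ctr[1]=3
Ev 2: PC=2 idx=0 pred=T actual=T -> ctr[0]=3
Ev 3: PC=2 idx=0 pred=T actual=N -> ctr[0]=2
Ev 4: PC=2 idx=0 pred=T actual=N -> ctr[0]=1
Ev 5: PC=1 idx=1 pred=T actual=N -> ctr[1]=2
Ev 6: PC=3 idx=1 pred=T actual=T -> ctr[1]=3
Ev 7: PC=1 idx=1 pred=T actual=T -> ctr[1]=3
Ev 8: PC=2 idx=0 pred=N actual=T -> ctr[0]=2
Ev 9: PC=3 idx=1 pred=T actual=T -> ctr[1]=3

Answer: 2 3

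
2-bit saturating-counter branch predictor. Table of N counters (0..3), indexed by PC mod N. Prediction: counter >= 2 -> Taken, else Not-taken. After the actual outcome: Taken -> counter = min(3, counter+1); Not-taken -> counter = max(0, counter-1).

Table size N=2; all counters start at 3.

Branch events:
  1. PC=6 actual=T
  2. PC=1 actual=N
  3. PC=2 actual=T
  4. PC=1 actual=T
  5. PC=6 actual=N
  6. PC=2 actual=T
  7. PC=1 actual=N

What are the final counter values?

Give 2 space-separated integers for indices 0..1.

Answer: 3 2

Derivation:
Ev 1: PC=6 idx=0 pred=T actual=T -> ctr[0]=3
Ev 2: PC=1 idx=1 pred=T actual=N -> ctr[1]=2
Ev 3: PC=2 idx=0 pred=T actual=T -> ctr[0]=3
Ev 4: PC=1 idx=1 pred=T actual=T -> ctr[1]=3
Ev 5: PC=6 idx=0 pred=T actual=N -> ctr[0]=2
Ev 6: PC=2 idx=0 pred=T actual=T -> ctr[0]=3
Ev 7: PC=1 idx=1 pred=T actual=N -> ctr[1]=2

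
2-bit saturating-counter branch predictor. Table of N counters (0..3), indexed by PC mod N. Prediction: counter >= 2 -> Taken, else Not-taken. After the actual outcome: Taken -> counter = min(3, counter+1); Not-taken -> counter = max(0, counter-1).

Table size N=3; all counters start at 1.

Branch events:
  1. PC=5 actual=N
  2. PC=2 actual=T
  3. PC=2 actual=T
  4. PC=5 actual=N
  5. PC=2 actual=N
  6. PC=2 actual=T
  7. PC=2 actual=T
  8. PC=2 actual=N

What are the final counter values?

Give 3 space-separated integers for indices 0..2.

Answer: 1 1 1

Derivation:
Ev 1: PC=5 idx=2 pred=N actual=N -> ctr[2]=0
Ev 2: PC=2 idx=2 pred=N actual=T -> ctr[2]=1
Ev 3: PC=2 idx=2 pred=N actual=T -> ctr[2]=2
Ev 4: PC=5 idx=2 pred=T actual=N -> ctr[2]=1
Ev 5: PC=2 idx=2 pred=N actual=N -> ctr[2]=0
Ev 6: PC=2 idx=2 pred=N actual=T -> ctr[2]=1
Ev 7: PC=2 idx=2 pred=N actual=T -> ctr[2]=2
Ev 8: PC=2 idx=2 pred=T actual=N -> ctr[2]=1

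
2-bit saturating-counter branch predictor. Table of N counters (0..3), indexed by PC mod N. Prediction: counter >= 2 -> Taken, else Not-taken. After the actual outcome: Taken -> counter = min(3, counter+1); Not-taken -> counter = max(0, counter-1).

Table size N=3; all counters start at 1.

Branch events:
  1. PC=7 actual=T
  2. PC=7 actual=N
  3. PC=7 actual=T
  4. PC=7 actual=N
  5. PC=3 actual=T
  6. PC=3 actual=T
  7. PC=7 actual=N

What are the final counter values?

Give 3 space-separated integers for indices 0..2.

Ev 1: PC=7 idx=1 pred=N actual=T -> ctr[1]=2
Ev 2: PC=7 idx=1 pred=T actual=N -> ctr[1]=1
Ev 3: PC=7 idx=1 pred=N actual=T -> ctr[1]=2
Ev 4: PC=7 idx=1 pred=T actual=N -> ctr[1]=1
Ev 5: PC=3 idx=0 pred=N actual=T -> ctr[0]=2
Ev 6: PC=3 idx=0 pred=T actual=T -> ctr[0]=3
Ev 7: PC=7 idx=1 pred=N actual=N -> ctr[1]=0

Answer: 3 0 1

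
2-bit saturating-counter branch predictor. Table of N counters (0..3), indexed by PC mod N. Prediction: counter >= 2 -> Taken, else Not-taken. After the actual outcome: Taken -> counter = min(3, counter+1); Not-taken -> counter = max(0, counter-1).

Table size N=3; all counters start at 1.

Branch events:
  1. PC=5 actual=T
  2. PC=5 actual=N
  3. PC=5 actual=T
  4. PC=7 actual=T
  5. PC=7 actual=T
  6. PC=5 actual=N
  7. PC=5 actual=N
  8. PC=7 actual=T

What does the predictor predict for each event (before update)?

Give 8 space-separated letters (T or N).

Ev 1: PC=5 idx=2 pred=N actual=T -> ctr[2]=2
Ev 2: PC=5 idx=2 pred=T actual=N -> ctr[2]=1
Ev 3: PC=5 idx=2 pred=N actual=T -> ctr[2]=2
Ev 4: PC=7 idx=1 pred=N actual=T -> ctr[1]=2
Ev 5: PC=7 idx=1 pred=T actual=T -> ctr[1]=3
Ev 6: PC=5 idx=2 pred=T actual=N -> ctr[2]=1
Ev 7: PC=5 idx=2 pred=N actual=N -> ctr[2]=0
Ev 8: PC=7 idx=1 pred=T actual=T -> ctr[1]=3

Answer: N T N N T T N T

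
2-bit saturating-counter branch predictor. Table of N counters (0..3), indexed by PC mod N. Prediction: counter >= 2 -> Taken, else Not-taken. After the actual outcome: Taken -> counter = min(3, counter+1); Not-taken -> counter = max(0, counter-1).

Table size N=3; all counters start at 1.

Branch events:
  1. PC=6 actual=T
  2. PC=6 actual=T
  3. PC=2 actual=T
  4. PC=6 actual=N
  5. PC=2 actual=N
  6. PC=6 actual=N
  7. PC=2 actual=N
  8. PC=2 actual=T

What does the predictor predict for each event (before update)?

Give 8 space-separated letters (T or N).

Answer: N T N T T T N N

Derivation:
Ev 1: PC=6 idx=0 pred=N actual=T -> ctr[0]=2
Ev 2: PC=6 idx=0 pred=T actual=T -> ctr[0]=3
Ev 3: PC=2 idx=2 pred=N actual=T -> ctr[2]=2
Ev 4: PC=6 idx=0 pred=T actual=N -> ctr[0]=2
Ev 5: PC=2 idx=2 pred=T actual=N -> ctr[2]=1
Ev 6: PC=6 idx=0 pred=T actual=N -> ctr[0]=1
Ev 7: PC=2 idx=2 pred=N actual=N -> ctr[2]=0
Ev 8: PC=2 idx=2 pred=N actual=T -> ctr[2]=1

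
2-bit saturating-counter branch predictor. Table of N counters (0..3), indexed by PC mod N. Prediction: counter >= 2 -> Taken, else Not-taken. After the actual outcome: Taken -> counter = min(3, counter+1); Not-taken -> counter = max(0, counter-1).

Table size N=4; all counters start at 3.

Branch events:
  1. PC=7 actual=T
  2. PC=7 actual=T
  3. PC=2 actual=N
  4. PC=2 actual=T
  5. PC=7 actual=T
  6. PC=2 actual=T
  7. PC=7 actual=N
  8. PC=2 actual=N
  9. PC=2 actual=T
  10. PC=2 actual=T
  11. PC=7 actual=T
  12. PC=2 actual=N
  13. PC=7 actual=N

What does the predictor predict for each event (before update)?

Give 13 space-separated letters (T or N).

Answer: T T T T T T T T T T T T T

Derivation:
Ev 1: PC=7 idx=3 pred=T actual=T -> ctr[3]=3
Ev 2: PC=7 idx=3 pred=T actual=T -> ctr[3]=3
Ev 3: PC=2 idx=2 pred=T actual=N -> ctr[2]=2
Ev 4: PC=2 idx=2 pred=T actual=T -> ctr[2]=3
Ev 5: PC=7 idx=3 pred=T actual=T -> ctr[3]=3
Ev 6: PC=2 idx=2 pred=T actual=T -> ctr[2]=3
Ev 7: PC=7 idx=3 pred=T actual=N -> ctr[3]=2
Ev 8: PC=2 idx=2 pred=T actual=N -> ctr[2]=2
Ev 9: PC=2 idx=2 pred=T actual=T -> ctr[2]=3
Ev 10: PC=2 idx=2 pred=T actual=T -> ctr[2]=3
Ev 11: PC=7 idx=3 pred=T actual=T -> ctr[3]=3
Ev 12: PC=2 idx=2 pred=T actual=N -> ctr[2]=2
Ev 13: PC=7 idx=3 pred=T actual=N -> ctr[3]=2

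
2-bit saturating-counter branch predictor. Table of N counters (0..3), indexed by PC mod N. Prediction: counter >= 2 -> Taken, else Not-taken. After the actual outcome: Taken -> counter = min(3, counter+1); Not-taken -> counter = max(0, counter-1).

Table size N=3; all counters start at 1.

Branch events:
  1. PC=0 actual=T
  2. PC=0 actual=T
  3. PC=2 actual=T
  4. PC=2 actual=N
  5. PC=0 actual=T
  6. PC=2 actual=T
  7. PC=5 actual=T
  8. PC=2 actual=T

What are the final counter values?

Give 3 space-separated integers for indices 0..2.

Ev 1: PC=0 idx=0 pred=N actual=T -> ctr[0]=2
Ev 2: PC=0 idx=0 pred=T actual=T -> ctr[0]=3
Ev 3: PC=2 idx=2 pred=N actual=T -> ctr[2]=2
Ev 4: PC=2 idx=2 pred=T actual=N -> ctr[2]=1
Ev 5: PC=0 idx=0 pred=T actual=T -> ctr[0]=3
Ev 6: PC=2 idx=2 pred=N actual=T -> ctr[2]=2
Ev 7: PC=5 idx=2 pred=T actual=T -> ctr[2]=3
Ev 8: PC=2 idx=2 pred=T actual=T -> ctr[2]=3

Answer: 3 1 3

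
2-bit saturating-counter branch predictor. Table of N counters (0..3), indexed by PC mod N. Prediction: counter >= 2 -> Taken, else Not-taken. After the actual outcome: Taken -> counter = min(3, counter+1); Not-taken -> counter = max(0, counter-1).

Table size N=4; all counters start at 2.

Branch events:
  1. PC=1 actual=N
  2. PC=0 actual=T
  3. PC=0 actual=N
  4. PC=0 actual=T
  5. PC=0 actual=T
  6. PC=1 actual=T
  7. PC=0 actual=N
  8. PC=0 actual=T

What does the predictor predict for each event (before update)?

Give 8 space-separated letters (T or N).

Ev 1: PC=1 idx=1 pred=T actual=N -> ctr[1]=1
Ev 2: PC=0 idx=0 pred=T actual=T -> ctr[0]=3
Ev 3: PC=0 idx=0 pred=T actual=N -> ctr[0]=2
Ev 4: PC=0 idx=0 pred=T actual=T -> ctr[0]=3
Ev 5: PC=0 idx=0 pred=T actual=T -> ctr[0]=3
Ev 6: PC=1 idx=1 pred=N actual=T -> ctr[1]=2
Ev 7: PC=0 idx=0 pred=T actual=N -> ctr[0]=2
Ev 8: PC=0 idx=0 pred=T actual=T -> ctr[0]=3

Answer: T T T T T N T T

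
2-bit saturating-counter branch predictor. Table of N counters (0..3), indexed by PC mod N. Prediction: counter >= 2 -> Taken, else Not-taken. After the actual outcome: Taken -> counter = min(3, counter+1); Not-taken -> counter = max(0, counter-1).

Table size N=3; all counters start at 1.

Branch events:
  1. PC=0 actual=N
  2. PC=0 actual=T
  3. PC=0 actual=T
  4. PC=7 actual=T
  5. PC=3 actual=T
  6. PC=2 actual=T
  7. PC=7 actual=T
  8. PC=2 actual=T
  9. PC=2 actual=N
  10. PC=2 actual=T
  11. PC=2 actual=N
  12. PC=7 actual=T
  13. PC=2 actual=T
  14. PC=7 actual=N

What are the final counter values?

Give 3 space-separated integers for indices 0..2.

Answer: 3 2 3

Derivation:
Ev 1: PC=0 idx=0 pred=N actual=N -> ctr[0]=0
Ev 2: PC=0 idx=0 pred=N actual=T -> ctr[0]=1
Ev 3: PC=0 idx=0 pred=N actual=T -> ctr[0]=2
Ev 4: PC=7 idx=1 pred=N actual=T -> ctr[1]=2
Ev 5: PC=3 idx=0 pred=T actual=T -> ctr[0]=3
Ev 6: PC=2 idx=2 pred=N actual=T -> ctr[2]=2
Ev 7: PC=7 idx=1 pred=T actual=T -> ctr[1]=3
Ev 8: PC=2 idx=2 pred=T actual=T -> ctr[2]=3
Ev 9: PC=2 idx=2 pred=T actual=N -> ctr[2]=2
Ev 10: PC=2 idx=2 pred=T actual=T -> ctr[2]=3
Ev 11: PC=2 idx=2 pred=T actual=N -> ctr[2]=2
Ev 12: PC=7 idx=1 pred=T actual=T -> ctr[1]=3
Ev 13: PC=2 idx=2 pred=T actual=T -> ctr[2]=3
Ev 14: PC=7 idx=1 pred=T actual=N -> ctr[1]=2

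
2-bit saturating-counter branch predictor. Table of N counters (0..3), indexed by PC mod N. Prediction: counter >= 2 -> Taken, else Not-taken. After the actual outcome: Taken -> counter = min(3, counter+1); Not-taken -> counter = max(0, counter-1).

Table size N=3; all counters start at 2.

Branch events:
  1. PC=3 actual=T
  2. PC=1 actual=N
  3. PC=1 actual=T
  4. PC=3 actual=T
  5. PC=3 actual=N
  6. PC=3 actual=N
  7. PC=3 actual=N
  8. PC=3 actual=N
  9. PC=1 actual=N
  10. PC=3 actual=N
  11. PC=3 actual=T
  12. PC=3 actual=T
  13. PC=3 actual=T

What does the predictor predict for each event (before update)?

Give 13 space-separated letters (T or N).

Ev 1: PC=3 idx=0 pred=T actual=T -> ctr[0]=3
Ev 2: PC=1 idx=1 pred=T actual=N -> ctr[1]=1
Ev 3: PC=1 idx=1 pred=N actual=T -> ctr[1]=2
Ev 4: PC=3 idx=0 pred=T actual=T -> ctr[0]=3
Ev 5: PC=3 idx=0 pred=T actual=N -> ctr[0]=2
Ev 6: PC=3 idx=0 pred=T actual=N -> ctr[0]=1
Ev 7: PC=3 idx=0 pred=N actual=N -> ctr[0]=0
Ev 8: PC=3 idx=0 pred=N actual=N -> ctr[0]=0
Ev 9: PC=1 idx=1 pred=T actual=N -> ctr[1]=1
Ev 10: PC=3 idx=0 pred=N actual=N -> ctr[0]=0
Ev 11: PC=3 idx=0 pred=N actual=T -> ctr[0]=1
Ev 12: PC=3 idx=0 pred=N actual=T -> ctr[0]=2
Ev 13: PC=3 idx=0 pred=T actual=T -> ctr[0]=3

Answer: T T N T T T N N T N N N T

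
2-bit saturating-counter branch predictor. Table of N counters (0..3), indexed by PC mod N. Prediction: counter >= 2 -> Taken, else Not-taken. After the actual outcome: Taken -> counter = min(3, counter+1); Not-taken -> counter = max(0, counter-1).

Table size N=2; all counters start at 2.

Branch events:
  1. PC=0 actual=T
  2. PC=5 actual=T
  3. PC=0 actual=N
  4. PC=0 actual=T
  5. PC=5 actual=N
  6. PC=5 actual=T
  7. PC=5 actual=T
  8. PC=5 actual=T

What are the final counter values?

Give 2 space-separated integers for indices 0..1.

Answer: 3 3

Derivation:
Ev 1: PC=0 idx=0 pred=T actual=T -> ctr[0]=3
Ev 2: PC=5 idx=1 pred=T actual=T -> ctr[1]=3
Ev 3: PC=0 idx=0 pred=T actual=N -> ctr[0]=2
Ev 4: PC=0 idx=0 pred=T actual=T -> ctr[0]=3
Ev 5: PC=5 idx=1 pred=T actual=N -> ctr[1]=2
Ev 6: PC=5 idx=1 pred=T actual=T -> ctr[1]=3
Ev 7: PC=5 idx=1 pred=T actual=T -> ctr[1]=3
Ev 8: PC=5 idx=1 pred=T actual=T -> ctr[1]=3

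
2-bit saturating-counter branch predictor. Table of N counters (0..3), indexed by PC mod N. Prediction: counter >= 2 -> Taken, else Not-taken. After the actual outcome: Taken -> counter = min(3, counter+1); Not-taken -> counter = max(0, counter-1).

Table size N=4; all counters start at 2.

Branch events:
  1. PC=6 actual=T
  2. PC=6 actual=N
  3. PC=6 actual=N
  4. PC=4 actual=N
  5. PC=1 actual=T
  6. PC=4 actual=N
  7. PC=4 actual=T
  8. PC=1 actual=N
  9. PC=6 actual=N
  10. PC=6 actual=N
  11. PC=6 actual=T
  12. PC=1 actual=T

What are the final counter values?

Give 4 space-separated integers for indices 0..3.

Answer: 1 3 1 2

Derivation:
Ev 1: PC=6 idx=2 pred=T actual=T -> ctr[2]=3
Ev 2: PC=6 idx=2 pred=T actual=N -> ctr[2]=2
Ev 3: PC=6 idx=2 pred=T actual=N -> ctr[2]=1
Ev 4: PC=4 idx=0 pred=T actual=N -> ctr[0]=1
Ev 5: PC=1 idx=1 pred=T actual=T -> ctr[1]=3
Ev 6: PC=4 idx=0 pred=N actual=N -> ctr[0]=0
Ev 7: PC=4 idx=0 pred=N actual=T -> ctr[0]=1
Ev 8: PC=1 idx=1 pred=T actual=N -> ctr[1]=2
Ev 9: PC=6 idx=2 pred=N actual=N -> ctr[2]=0
Ev 10: PC=6 idx=2 pred=N actual=N -> ctr[2]=0
Ev 11: PC=6 idx=2 pred=N actual=T -> ctr[2]=1
Ev 12: PC=1 idx=1 pred=T actual=T -> ctr[1]=3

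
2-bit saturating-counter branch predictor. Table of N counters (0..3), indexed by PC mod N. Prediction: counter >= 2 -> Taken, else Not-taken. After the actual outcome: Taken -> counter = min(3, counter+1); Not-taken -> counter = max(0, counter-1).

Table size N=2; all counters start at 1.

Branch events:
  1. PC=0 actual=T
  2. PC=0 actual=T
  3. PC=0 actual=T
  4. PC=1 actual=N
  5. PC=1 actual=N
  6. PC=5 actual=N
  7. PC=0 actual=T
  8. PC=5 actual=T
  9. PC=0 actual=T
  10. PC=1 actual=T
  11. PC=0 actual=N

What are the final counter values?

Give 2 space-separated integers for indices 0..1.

Answer: 2 2

Derivation:
Ev 1: PC=0 idx=0 pred=N actual=T -> ctr[0]=2
Ev 2: PC=0 idx=0 pred=T actual=T -> ctr[0]=3
Ev 3: PC=0 idx=0 pred=T actual=T -> ctr[0]=3
Ev 4: PC=1 idx=1 pred=N actual=N -> ctr[1]=0
Ev 5: PC=1 idx=1 pred=N actual=N -> ctr[1]=0
Ev 6: PC=5 idx=1 pred=N actual=N -> ctr[1]=0
Ev 7: PC=0 idx=0 pred=T actual=T -> ctr[0]=3
Ev 8: PC=5 idx=1 pred=N actual=T -> ctr[1]=1
Ev 9: PC=0 idx=0 pred=T actual=T -> ctr[0]=3
Ev 10: PC=1 idx=1 pred=N actual=T -> ctr[1]=2
Ev 11: PC=0 idx=0 pred=T actual=N -> ctr[0]=2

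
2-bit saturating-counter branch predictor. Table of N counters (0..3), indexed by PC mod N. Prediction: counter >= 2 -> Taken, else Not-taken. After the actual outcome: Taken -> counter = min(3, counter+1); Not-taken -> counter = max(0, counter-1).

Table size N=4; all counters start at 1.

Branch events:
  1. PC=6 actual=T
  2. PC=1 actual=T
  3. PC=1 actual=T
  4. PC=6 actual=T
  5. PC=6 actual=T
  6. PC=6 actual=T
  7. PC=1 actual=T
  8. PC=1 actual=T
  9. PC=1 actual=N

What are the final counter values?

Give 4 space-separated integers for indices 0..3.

Answer: 1 2 3 1

Derivation:
Ev 1: PC=6 idx=2 pred=N actual=T -> ctr[2]=2
Ev 2: PC=1 idx=1 pred=N actual=T -> ctr[1]=2
Ev 3: PC=1 idx=1 pred=T actual=T -> ctr[1]=3
Ev 4: PC=6 idx=2 pred=T actual=T -> ctr[2]=3
Ev 5: PC=6 idx=2 pred=T actual=T -> ctr[2]=3
Ev 6: PC=6 idx=2 pred=T actual=T -> ctr[2]=3
Ev 7: PC=1 idx=1 pred=T actual=T -> ctr[1]=3
Ev 8: PC=1 idx=1 pred=T actual=T -> ctr[1]=3
Ev 9: PC=1 idx=1 pred=T actual=N -> ctr[1]=2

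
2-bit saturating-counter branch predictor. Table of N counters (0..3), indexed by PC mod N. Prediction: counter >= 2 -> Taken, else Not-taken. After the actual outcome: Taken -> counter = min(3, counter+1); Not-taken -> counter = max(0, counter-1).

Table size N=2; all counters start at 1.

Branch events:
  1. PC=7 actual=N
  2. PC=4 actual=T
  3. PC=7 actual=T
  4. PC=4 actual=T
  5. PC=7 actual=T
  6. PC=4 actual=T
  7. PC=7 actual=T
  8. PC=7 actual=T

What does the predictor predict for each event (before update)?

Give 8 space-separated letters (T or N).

Answer: N N N T N T T T

Derivation:
Ev 1: PC=7 idx=1 pred=N actual=N -> ctr[1]=0
Ev 2: PC=4 idx=0 pred=N actual=T -> ctr[0]=2
Ev 3: PC=7 idx=1 pred=N actual=T -> ctr[1]=1
Ev 4: PC=4 idx=0 pred=T actual=T -> ctr[0]=3
Ev 5: PC=7 idx=1 pred=N actual=T -> ctr[1]=2
Ev 6: PC=4 idx=0 pred=T actual=T -> ctr[0]=3
Ev 7: PC=7 idx=1 pred=T actual=T -> ctr[1]=3
Ev 8: PC=7 idx=1 pred=T actual=T -> ctr[1]=3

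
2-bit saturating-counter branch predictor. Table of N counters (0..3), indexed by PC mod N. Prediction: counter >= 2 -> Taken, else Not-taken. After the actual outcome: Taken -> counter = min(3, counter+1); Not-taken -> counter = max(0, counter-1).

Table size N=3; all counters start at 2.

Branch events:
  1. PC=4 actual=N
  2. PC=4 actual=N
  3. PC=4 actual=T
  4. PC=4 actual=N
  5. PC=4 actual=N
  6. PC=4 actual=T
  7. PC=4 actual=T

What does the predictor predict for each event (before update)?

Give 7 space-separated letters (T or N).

Answer: T N N N N N N

Derivation:
Ev 1: PC=4 idx=1 pred=T actual=N -> ctr[1]=1
Ev 2: PC=4 idx=1 pred=N actual=N -> ctr[1]=0
Ev 3: PC=4 idx=1 pred=N actual=T -> ctr[1]=1
Ev 4: PC=4 idx=1 pred=N actual=N -> ctr[1]=0
Ev 5: PC=4 idx=1 pred=N actual=N -> ctr[1]=0
Ev 6: PC=4 idx=1 pred=N actual=T -> ctr[1]=1
Ev 7: PC=4 idx=1 pred=N actual=T -> ctr[1]=2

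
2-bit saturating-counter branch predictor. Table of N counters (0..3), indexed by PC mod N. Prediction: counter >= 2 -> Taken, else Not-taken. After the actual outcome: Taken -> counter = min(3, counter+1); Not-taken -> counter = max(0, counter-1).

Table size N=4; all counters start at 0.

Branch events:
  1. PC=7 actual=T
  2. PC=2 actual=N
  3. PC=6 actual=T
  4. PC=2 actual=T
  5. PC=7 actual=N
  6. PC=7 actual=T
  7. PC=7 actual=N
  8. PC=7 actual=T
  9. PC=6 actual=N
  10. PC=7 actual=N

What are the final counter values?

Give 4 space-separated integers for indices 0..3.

Ev 1: PC=7 idx=3 pred=N actual=T -> ctr[3]=1
Ev 2: PC=2 idx=2 pred=N actual=N -> ctr[2]=0
Ev 3: PC=6 idx=2 pred=N actual=T -> ctr[2]=1
Ev 4: PC=2 idx=2 pred=N actual=T -> ctr[2]=2
Ev 5: PC=7 idx=3 pred=N actual=N -> ctr[3]=0
Ev 6: PC=7 idx=3 pred=N actual=T -> ctr[3]=1
Ev 7: PC=7 idx=3 pred=N actual=N -> ctr[3]=0
Ev 8: PC=7 idx=3 pred=N actual=T -> ctr[3]=1
Ev 9: PC=6 idx=2 pred=T actual=N -> ctr[2]=1
Ev 10: PC=7 idx=3 pred=N actual=N -> ctr[3]=0

Answer: 0 0 1 0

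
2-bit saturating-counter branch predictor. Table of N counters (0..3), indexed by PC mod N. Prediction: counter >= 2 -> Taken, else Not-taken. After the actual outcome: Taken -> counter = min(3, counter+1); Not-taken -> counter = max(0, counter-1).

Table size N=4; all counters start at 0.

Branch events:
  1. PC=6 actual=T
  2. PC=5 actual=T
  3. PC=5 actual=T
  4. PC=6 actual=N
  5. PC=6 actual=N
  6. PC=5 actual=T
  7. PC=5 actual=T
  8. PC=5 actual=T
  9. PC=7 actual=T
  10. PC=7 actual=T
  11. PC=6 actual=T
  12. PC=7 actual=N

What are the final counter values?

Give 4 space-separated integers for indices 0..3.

Answer: 0 3 1 1

Derivation:
Ev 1: PC=6 idx=2 pred=N actual=T -> ctr[2]=1
Ev 2: PC=5 idx=1 pred=N actual=T -> ctr[1]=1
Ev 3: PC=5 idx=1 pred=N actual=T -> ctr[1]=2
Ev 4: PC=6 idx=2 pred=N actual=N -> ctr[2]=0
Ev 5: PC=6 idx=2 pred=N actual=N -> ctr[2]=0
Ev 6: PC=5 idx=1 pred=T actual=T -> ctr[1]=3
Ev 7: PC=5 idx=1 pred=T actual=T -> ctr[1]=3
Ev 8: PC=5 idx=1 pred=T actual=T -> ctr[1]=3
Ev 9: PC=7 idx=3 pred=N actual=T -> ctr[3]=1
Ev 10: PC=7 idx=3 pred=N actual=T -> ctr[3]=2
Ev 11: PC=6 idx=2 pred=N actual=T -> ctr[2]=1
Ev 12: PC=7 idx=3 pred=T actual=N -> ctr[3]=1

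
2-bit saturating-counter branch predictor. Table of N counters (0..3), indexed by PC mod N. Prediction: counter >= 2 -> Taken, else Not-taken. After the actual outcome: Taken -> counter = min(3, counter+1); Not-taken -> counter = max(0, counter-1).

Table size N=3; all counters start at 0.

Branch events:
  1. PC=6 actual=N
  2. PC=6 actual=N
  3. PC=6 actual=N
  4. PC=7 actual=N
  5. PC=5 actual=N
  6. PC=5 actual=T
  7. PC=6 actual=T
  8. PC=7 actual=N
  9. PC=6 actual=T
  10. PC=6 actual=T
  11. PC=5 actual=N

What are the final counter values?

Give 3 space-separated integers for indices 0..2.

Ev 1: PC=6 idx=0 pred=N actual=N -> ctr[0]=0
Ev 2: PC=6 idx=0 pred=N actual=N -> ctr[0]=0
Ev 3: PC=6 idx=0 pred=N actual=N -> ctr[0]=0
Ev 4: PC=7 idx=1 pred=N actual=N -> ctr[1]=0
Ev 5: PC=5 idx=2 pred=N actual=N -> ctr[2]=0
Ev 6: PC=5 idx=2 pred=N actual=T -> ctr[2]=1
Ev 7: PC=6 idx=0 pred=N actual=T -> ctr[0]=1
Ev 8: PC=7 idx=1 pred=N actual=N -> ctr[1]=0
Ev 9: PC=6 idx=0 pred=N actual=T -> ctr[0]=2
Ev 10: PC=6 idx=0 pred=T actual=T -> ctr[0]=3
Ev 11: PC=5 idx=2 pred=N actual=N -> ctr[2]=0

Answer: 3 0 0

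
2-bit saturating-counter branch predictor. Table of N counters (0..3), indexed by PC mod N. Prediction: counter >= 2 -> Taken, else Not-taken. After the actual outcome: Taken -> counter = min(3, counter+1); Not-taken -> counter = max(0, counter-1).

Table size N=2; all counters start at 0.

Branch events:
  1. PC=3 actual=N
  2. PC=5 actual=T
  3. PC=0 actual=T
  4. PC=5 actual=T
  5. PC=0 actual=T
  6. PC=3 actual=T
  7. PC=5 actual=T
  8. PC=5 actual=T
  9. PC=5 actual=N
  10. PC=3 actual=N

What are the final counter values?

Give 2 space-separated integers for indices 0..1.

Answer: 2 1

Derivation:
Ev 1: PC=3 idx=1 pred=N actual=N -> ctr[1]=0
Ev 2: PC=5 idx=1 pred=N actual=T -> ctr[1]=1
Ev 3: PC=0 idx=0 pred=N actual=T -> ctr[0]=1
Ev 4: PC=5 idx=1 pred=N actual=T -> ctr[1]=2
Ev 5: PC=0 idx=0 pred=N actual=T -> ctr[0]=2
Ev 6: PC=3 idx=1 pred=T actual=T -> ctr[1]=3
Ev 7: PC=5 idx=1 pred=T actual=T -> ctr[1]=3
Ev 8: PC=5 idx=1 pred=T actual=T -> ctr[1]=3
Ev 9: PC=5 idx=1 pred=T actual=N -> ctr[1]=2
Ev 10: PC=3 idx=1 pred=T actual=N -> ctr[1]=1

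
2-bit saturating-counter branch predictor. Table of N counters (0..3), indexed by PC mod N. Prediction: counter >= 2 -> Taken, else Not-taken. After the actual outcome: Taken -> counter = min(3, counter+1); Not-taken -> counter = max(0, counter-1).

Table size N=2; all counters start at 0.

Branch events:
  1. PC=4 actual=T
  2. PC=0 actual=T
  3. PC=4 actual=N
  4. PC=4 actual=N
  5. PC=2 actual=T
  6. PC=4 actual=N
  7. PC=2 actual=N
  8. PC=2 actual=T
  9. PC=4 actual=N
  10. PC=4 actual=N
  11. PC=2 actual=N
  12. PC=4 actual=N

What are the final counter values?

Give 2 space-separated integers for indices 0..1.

Ev 1: PC=4 idx=0 pred=N actual=T -> ctr[0]=1
Ev 2: PC=0 idx=0 pred=N actual=T -> ctr[0]=2
Ev 3: PC=4 idx=0 pred=T actual=N -> ctr[0]=1
Ev 4: PC=4 idx=0 pred=N actual=N -> ctr[0]=0
Ev 5: PC=2 idx=0 pred=N actual=T -> ctr[0]=1
Ev 6: PC=4 idx=0 pred=N actual=N -> ctr[0]=0
Ev 7: PC=2 idx=0 pred=N actual=N -> ctr[0]=0
Ev 8: PC=2 idx=0 pred=N actual=T -> ctr[0]=1
Ev 9: PC=4 idx=0 pred=N actual=N -> ctr[0]=0
Ev 10: PC=4 idx=0 pred=N actual=N -> ctr[0]=0
Ev 11: PC=2 idx=0 pred=N actual=N -> ctr[0]=0
Ev 12: PC=4 idx=0 pred=N actual=N -> ctr[0]=0

Answer: 0 0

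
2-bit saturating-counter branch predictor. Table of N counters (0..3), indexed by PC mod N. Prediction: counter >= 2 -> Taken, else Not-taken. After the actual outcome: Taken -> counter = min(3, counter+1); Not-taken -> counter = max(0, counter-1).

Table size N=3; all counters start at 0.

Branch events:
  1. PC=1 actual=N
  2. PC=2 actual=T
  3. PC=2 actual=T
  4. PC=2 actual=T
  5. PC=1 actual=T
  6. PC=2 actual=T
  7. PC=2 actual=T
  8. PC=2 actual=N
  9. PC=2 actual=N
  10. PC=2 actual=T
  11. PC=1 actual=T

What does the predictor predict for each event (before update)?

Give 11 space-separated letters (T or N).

Ev 1: PC=1 idx=1 pred=N actual=N -> ctr[1]=0
Ev 2: PC=2 idx=2 pred=N actual=T -> ctr[2]=1
Ev 3: PC=2 idx=2 pred=N actual=T -> ctr[2]=2
Ev 4: PC=2 idx=2 pred=T actual=T -> ctr[2]=3
Ev 5: PC=1 idx=1 pred=N actual=T -> ctr[1]=1
Ev 6: PC=2 idx=2 pred=T actual=T -> ctr[2]=3
Ev 7: PC=2 idx=2 pred=T actual=T -> ctr[2]=3
Ev 8: PC=2 idx=2 pred=T actual=N -> ctr[2]=2
Ev 9: PC=2 idx=2 pred=T actual=N -> ctr[2]=1
Ev 10: PC=2 idx=2 pred=N actual=T -> ctr[2]=2
Ev 11: PC=1 idx=1 pred=N actual=T -> ctr[1]=2

Answer: N N N T N T T T T N N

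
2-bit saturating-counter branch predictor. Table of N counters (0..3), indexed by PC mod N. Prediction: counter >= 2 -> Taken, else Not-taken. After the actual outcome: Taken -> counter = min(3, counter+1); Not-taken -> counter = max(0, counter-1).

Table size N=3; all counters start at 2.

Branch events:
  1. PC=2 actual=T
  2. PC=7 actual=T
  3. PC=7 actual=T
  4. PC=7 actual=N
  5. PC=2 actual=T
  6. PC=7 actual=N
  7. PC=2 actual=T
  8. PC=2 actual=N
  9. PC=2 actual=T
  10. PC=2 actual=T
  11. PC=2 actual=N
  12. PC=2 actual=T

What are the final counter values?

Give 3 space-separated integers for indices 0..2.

Ev 1: PC=2 idx=2 pred=T actual=T -> ctr[2]=3
Ev 2: PC=7 idx=1 pred=T actual=T -> ctr[1]=3
Ev 3: PC=7 idx=1 pred=T actual=T -> ctr[1]=3
Ev 4: PC=7 idx=1 pred=T actual=N -> ctr[1]=2
Ev 5: PC=2 idx=2 pred=T actual=T -> ctr[2]=3
Ev 6: PC=7 idx=1 pred=T actual=N -> ctr[1]=1
Ev 7: PC=2 idx=2 pred=T actual=T -> ctr[2]=3
Ev 8: PC=2 idx=2 pred=T actual=N -> ctr[2]=2
Ev 9: PC=2 idx=2 pred=T actual=T -> ctr[2]=3
Ev 10: PC=2 idx=2 pred=T actual=T -> ctr[2]=3
Ev 11: PC=2 idx=2 pred=T actual=N -> ctr[2]=2
Ev 12: PC=2 idx=2 pred=T actual=T -> ctr[2]=3

Answer: 2 1 3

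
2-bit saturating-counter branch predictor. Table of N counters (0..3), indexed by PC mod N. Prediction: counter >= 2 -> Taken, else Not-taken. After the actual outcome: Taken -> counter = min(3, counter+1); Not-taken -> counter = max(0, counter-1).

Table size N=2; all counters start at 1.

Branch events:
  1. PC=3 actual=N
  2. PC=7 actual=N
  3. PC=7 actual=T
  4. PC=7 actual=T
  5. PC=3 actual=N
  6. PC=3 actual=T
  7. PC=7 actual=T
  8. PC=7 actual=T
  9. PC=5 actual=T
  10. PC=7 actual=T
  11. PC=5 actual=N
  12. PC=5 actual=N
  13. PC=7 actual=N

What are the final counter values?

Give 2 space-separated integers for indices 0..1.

Ev 1: PC=3 idx=1 pred=N actual=N -> ctr[1]=0
Ev 2: PC=7 idx=1 pred=N actual=N -> ctr[1]=0
Ev 3: PC=7 idx=1 pred=N actual=T -> ctr[1]=1
Ev 4: PC=7 idx=1 pred=N actual=T -> ctr[1]=2
Ev 5: PC=3 idx=1 pred=T actual=N -> ctr[1]=1
Ev 6: PC=3 idx=1 pred=N actual=T -> ctr[1]=2
Ev 7: PC=7 idx=1 pred=T actual=T -> ctr[1]=3
Ev 8: PC=7 idx=1 pred=T actual=T -> ctr[1]=3
Ev 9: PC=5 idx=1 pred=T actual=T -> ctr[1]=3
Ev 10: PC=7 idx=1 pred=T actual=T -> ctr[1]=3
Ev 11: PC=5 idx=1 pred=T actual=N -> ctr[1]=2
Ev 12: PC=5 idx=1 pred=T actual=N -> ctr[1]=1
Ev 13: PC=7 idx=1 pred=N actual=N -> ctr[1]=0

Answer: 1 0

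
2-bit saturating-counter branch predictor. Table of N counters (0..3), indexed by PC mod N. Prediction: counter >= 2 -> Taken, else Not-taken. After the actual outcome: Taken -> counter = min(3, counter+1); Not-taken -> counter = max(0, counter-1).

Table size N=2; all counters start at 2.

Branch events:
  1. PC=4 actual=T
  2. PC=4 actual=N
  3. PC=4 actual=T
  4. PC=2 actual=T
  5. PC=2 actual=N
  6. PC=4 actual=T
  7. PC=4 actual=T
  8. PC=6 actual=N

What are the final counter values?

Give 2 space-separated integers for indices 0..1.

Answer: 2 2

Derivation:
Ev 1: PC=4 idx=0 pred=T actual=T -> ctr[0]=3
Ev 2: PC=4 idx=0 pred=T actual=N -> ctr[0]=2
Ev 3: PC=4 idx=0 pred=T actual=T -> ctr[0]=3
Ev 4: PC=2 idx=0 pred=T actual=T -> ctr[0]=3
Ev 5: PC=2 idx=0 pred=T actual=N -> ctr[0]=2
Ev 6: PC=4 idx=0 pred=T actual=T -> ctr[0]=3
Ev 7: PC=4 idx=0 pred=T actual=T -> ctr[0]=3
Ev 8: PC=6 idx=0 pred=T actual=N -> ctr[0]=2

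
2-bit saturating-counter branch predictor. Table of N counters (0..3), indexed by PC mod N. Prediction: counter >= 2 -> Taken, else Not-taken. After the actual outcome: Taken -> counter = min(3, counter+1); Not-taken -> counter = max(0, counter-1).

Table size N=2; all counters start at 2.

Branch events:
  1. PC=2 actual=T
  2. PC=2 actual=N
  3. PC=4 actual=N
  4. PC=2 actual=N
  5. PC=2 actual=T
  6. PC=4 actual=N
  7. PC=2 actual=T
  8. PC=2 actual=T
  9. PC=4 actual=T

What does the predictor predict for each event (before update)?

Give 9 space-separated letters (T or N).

Answer: T T T N N N N N T

Derivation:
Ev 1: PC=2 idx=0 pred=T actual=T -> ctr[0]=3
Ev 2: PC=2 idx=0 pred=T actual=N -> ctr[0]=2
Ev 3: PC=4 idx=0 pred=T actual=N -> ctr[0]=1
Ev 4: PC=2 idx=0 pred=N actual=N -> ctr[0]=0
Ev 5: PC=2 idx=0 pred=N actual=T -> ctr[0]=1
Ev 6: PC=4 idx=0 pred=N actual=N -> ctr[0]=0
Ev 7: PC=2 idx=0 pred=N actual=T -> ctr[0]=1
Ev 8: PC=2 idx=0 pred=N actual=T -> ctr[0]=2
Ev 9: PC=4 idx=0 pred=T actual=T -> ctr[0]=3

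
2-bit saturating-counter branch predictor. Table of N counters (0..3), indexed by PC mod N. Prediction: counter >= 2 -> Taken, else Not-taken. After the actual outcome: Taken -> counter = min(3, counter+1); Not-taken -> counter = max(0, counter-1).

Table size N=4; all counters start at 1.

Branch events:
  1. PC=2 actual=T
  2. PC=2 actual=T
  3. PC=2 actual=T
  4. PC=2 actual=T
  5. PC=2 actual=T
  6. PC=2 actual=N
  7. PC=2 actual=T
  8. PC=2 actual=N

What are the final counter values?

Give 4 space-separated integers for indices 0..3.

Ev 1: PC=2 idx=2 pred=N actual=T -> ctr[2]=2
Ev 2: PC=2 idx=2 pred=T actual=T -> ctr[2]=3
Ev 3: PC=2 idx=2 pred=T actual=T -> ctr[2]=3
Ev 4: PC=2 idx=2 pred=T actual=T -> ctr[2]=3
Ev 5: PC=2 idx=2 pred=T actual=T -> ctr[2]=3
Ev 6: PC=2 idx=2 pred=T actual=N -> ctr[2]=2
Ev 7: PC=2 idx=2 pred=T actual=T -> ctr[2]=3
Ev 8: PC=2 idx=2 pred=T actual=N -> ctr[2]=2

Answer: 1 1 2 1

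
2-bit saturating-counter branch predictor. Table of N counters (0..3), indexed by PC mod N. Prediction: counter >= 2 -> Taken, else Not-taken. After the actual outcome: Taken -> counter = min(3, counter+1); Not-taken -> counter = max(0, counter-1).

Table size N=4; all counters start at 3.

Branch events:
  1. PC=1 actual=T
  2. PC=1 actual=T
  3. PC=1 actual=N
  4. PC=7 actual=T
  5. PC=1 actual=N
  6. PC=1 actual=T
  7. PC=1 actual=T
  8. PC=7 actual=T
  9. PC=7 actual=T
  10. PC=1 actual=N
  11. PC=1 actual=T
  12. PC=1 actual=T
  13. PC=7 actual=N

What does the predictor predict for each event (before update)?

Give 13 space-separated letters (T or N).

Ev 1: PC=1 idx=1 pred=T actual=T -> ctr[1]=3
Ev 2: PC=1 idx=1 pred=T actual=T -> ctr[1]=3
Ev 3: PC=1 idx=1 pred=T actual=N -> ctr[1]=2
Ev 4: PC=7 idx=3 pred=T actual=T -> ctr[3]=3
Ev 5: PC=1 idx=1 pred=T actual=N -> ctr[1]=1
Ev 6: PC=1 idx=1 pred=N actual=T -> ctr[1]=2
Ev 7: PC=1 idx=1 pred=T actual=T -> ctr[1]=3
Ev 8: PC=7 idx=3 pred=T actual=T -> ctr[3]=3
Ev 9: PC=7 idx=3 pred=T actual=T -> ctr[3]=3
Ev 10: PC=1 idx=1 pred=T actual=N -> ctr[1]=2
Ev 11: PC=1 idx=1 pred=T actual=T -> ctr[1]=3
Ev 12: PC=1 idx=1 pred=T actual=T -> ctr[1]=3
Ev 13: PC=7 idx=3 pred=T actual=N -> ctr[3]=2

Answer: T T T T T N T T T T T T T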